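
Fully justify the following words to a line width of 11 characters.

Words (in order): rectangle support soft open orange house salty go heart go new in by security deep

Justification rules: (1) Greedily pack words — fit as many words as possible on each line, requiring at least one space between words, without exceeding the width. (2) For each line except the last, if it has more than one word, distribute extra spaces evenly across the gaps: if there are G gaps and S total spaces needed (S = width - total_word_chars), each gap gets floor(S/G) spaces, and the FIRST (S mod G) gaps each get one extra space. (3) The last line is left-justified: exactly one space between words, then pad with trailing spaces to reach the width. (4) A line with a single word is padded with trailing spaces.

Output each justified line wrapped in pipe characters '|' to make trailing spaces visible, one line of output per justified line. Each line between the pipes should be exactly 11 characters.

Answer: |rectangle  |
|support    |
|soft   open|
|orange     |
|house salty|
|go heart go|
|new  in  by|
|security   |
|deep       |

Derivation:
Line 1: ['rectangle'] (min_width=9, slack=2)
Line 2: ['support'] (min_width=7, slack=4)
Line 3: ['soft', 'open'] (min_width=9, slack=2)
Line 4: ['orange'] (min_width=6, slack=5)
Line 5: ['house', 'salty'] (min_width=11, slack=0)
Line 6: ['go', 'heart', 'go'] (min_width=11, slack=0)
Line 7: ['new', 'in', 'by'] (min_width=9, slack=2)
Line 8: ['security'] (min_width=8, slack=3)
Line 9: ['deep'] (min_width=4, slack=7)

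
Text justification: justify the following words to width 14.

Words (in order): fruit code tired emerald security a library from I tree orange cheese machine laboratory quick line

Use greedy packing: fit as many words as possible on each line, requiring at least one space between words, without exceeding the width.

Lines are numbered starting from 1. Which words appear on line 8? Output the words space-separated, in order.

Line 1: ['fruit', 'code'] (min_width=10, slack=4)
Line 2: ['tired', 'emerald'] (min_width=13, slack=1)
Line 3: ['security', 'a'] (min_width=10, slack=4)
Line 4: ['library', 'from', 'I'] (min_width=14, slack=0)
Line 5: ['tree', 'orange'] (min_width=11, slack=3)
Line 6: ['cheese', 'machine'] (min_width=14, slack=0)
Line 7: ['laboratory'] (min_width=10, slack=4)
Line 8: ['quick', 'line'] (min_width=10, slack=4)

Answer: quick line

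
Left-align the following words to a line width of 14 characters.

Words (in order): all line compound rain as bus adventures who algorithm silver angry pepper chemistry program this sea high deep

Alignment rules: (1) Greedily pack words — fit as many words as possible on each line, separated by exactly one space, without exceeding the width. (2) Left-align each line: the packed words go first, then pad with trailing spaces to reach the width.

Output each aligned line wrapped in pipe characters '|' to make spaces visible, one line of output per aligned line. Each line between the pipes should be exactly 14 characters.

Answer: |all line      |
|compound rain |
|as bus        |
|adventures who|
|algorithm     |
|silver angry  |
|pepper        |
|chemistry     |
|program this  |
|sea high deep |

Derivation:
Line 1: ['all', 'line'] (min_width=8, slack=6)
Line 2: ['compound', 'rain'] (min_width=13, slack=1)
Line 3: ['as', 'bus'] (min_width=6, slack=8)
Line 4: ['adventures', 'who'] (min_width=14, slack=0)
Line 5: ['algorithm'] (min_width=9, slack=5)
Line 6: ['silver', 'angry'] (min_width=12, slack=2)
Line 7: ['pepper'] (min_width=6, slack=8)
Line 8: ['chemistry'] (min_width=9, slack=5)
Line 9: ['program', 'this'] (min_width=12, slack=2)
Line 10: ['sea', 'high', 'deep'] (min_width=13, slack=1)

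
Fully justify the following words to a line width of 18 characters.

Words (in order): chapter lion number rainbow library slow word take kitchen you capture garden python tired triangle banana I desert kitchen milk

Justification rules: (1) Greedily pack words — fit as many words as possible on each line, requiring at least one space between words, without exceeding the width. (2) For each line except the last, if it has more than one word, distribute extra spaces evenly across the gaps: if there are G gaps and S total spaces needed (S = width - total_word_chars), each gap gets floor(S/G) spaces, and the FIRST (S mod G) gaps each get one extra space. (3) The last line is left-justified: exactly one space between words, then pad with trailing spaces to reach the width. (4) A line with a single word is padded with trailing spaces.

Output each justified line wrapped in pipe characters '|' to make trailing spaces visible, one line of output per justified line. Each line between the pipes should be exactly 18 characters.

Answer: |chapter       lion|
|number     rainbow|
|library  slow word|
|take  kitchen  you|
|capture     garden|
|python       tired|
|triangle  banana I|
|desert     kitchen|
|milk              |

Derivation:
Line 1: ['chapter', 'lion'] (min_width=12, slack=6)
Line 2: ['number', 'rainbow'] (min_width=14, slack=4)
Line 3: ['library', 'slow', 'word'] (min_width=17, slack=1)
Line 4: ['take', 'kitchen', 'you'] (min_width=16, slack=2)
Line 5: ['capture', 'garden'] (min_width=14, slack=4)
Line 6: ['python', 'tired'] (min_width=12, slack=6)
Line 7: ['triangle', 'banana', 'I'] (min_width=17, slack=1)
Line 8: ['desert', 'kitchen'] (min_width=14, slack=4)
Line 9: ['milk'] (min_width=4, slack=14)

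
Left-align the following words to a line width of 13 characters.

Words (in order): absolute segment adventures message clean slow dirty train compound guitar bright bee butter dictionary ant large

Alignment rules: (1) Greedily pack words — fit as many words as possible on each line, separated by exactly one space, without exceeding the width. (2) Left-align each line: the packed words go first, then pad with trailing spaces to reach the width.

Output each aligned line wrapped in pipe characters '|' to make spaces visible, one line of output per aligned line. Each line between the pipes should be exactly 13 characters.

Answer: |absolute     |
|segment      |
|adventures   |
|message clean|
|slow dirty   |
|train        |
|compound     |
|guitar bright|
|bee butter   |
|dictionary   |
|ant large    |

Derivation:
Line 1: ['absolute'] (min_width=8, slack=5)
Line 2: ['segment'] (min_width=7, slack=6)
Line 3: ['adventures'] (min_width=10, slack=3)
Line 4: ['message', 'clean'] (min_width=13, slack=0)
Line 5: ['slow', 'dirty'] (min_width=10, slack=3)
Line 6: ['train'] (min_width=5, slack=8)
Line 7: ['compound'] (min_width=8, slack=5)
Line 8: ['guitar', 'bright'] (min_width=13, slack=0)
Line 9: ['bee', 'butter'] (min_width=10, slack=3)
Line 10: ['dictionary'] (min_width=10, slack=3)
Line 11: ['ant', 'large'] (min_width=9, slack=4)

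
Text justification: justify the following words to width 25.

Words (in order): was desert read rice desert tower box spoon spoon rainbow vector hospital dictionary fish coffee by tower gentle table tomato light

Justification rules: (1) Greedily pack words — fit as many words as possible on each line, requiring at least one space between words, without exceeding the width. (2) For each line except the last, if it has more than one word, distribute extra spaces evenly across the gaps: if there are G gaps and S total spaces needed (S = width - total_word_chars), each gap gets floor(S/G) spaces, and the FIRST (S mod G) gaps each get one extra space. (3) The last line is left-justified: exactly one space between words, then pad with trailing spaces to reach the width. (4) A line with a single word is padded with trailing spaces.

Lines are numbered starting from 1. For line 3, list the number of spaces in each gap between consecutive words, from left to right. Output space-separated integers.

Line 1: ['was', 'desert', 'read', 'rice'] (min_width=20, slack=5)
Line 2: ['desert', 'tower', 'box', 'spoon'] (min_width=22, slack=3)
Line 3: ['spoon', 'rainbow', 'vector'] (min_width=20, slack=5)
Line 4: ['hospital', 'dictionary', 'fish'] (min_width=24, slack=1)
Line 5: ['coffee', 'by', 'tower', 'gentle'] (min_width=22, slack=3)
Line 6: ['table', 'tomato', 'light'] (min_width=18, slack=7)

Answer: 4 3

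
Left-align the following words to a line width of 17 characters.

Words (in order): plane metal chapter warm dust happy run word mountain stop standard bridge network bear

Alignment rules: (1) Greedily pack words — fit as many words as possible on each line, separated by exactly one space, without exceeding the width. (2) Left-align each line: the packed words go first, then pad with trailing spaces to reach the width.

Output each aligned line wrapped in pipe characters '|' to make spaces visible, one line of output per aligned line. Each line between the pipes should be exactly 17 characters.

Line 1: ['plane', 'metal'] (min_width=11, slack=6)
Line 2: ['chapter', 'warm', 'dust'] (min_width=17, slack=0)
Line 3: ['happy', 'run', 'word'] (min_width=14, slack=3)
Line 4: ['mountain', 'stop'] (min_width=13, slack=4)
Line 5: ['standard', 'bridge'] (min_width=15, slack=2)
Line 6: ['network', 'bear'] (min_width=12, slack=5)

Answer: |plane metal      |
|chapter warm dust|
|happy run word   |
|mountain stop    |
|standard bridge  |
|network bear     |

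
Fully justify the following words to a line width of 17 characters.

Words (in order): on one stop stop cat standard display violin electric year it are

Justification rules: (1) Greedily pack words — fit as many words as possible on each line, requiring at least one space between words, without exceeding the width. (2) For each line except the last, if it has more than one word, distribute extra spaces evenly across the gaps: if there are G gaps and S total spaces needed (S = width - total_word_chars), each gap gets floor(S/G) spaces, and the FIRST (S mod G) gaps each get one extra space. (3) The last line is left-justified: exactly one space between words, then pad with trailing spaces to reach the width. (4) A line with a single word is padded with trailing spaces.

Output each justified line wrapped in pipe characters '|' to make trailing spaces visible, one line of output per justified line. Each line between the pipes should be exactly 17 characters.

Answer: |on  one stop stop|
|cat      standard|
|display    violin|
|electric  year it|
|are              |

Derivation:
Line 1: ['on', 'one', 'stop', 'stop'] (min_width=16, slack=1)
Line 2: ['cat', 'standard'] (min_width=12, slack=5)
Line 3: ['display', 'violin'] (min_width=14, slack=3)
Line 4: ['electric', 'year', 'it'] (min_width=16, slack=1)
Line 5: ['are'] (min_width=3, slack=14)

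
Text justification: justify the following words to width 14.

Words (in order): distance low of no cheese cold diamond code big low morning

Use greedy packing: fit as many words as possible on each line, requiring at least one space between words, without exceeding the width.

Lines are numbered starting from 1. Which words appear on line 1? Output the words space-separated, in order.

Line 1: ['distance', 'low'] (min_width=12, slack=2)
Line 2: ['of', 'no', 'cheese'] (min_width=12, slack=2)
Line 3: ['cold', 'diamond'] (min_width=12, slack=2)
Line 4: ['code', 'big', 'low'] (min_width=12, slack=2)
Line 5: ['morning'] (min_width=7, slack=7)

Answer: distance low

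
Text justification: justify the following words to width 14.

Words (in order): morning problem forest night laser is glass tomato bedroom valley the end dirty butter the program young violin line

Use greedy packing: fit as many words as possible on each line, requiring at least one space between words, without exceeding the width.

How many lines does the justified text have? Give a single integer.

Answer: 9

Derivation:
Line 1: ['morning'] (min_width=7, slack=7)
Line 2: ['problem', 'forest'] (min_width=14, slack=0)
Line 3: ['night', 'laser', 'is'] (min_width=14, slack=0)
Line 4: ['glass', 'tomato'] (min_width=12, slack=2)
Line 5: ['bedroom', 'valley'] (min_width=14, slack=0)
Line 6: ['the', 'end', 'dirty'] (min_width=13, slack=1)
Line 7: ['butter', 'the'] (min_width=10, slack=4)
Line 8: ['program', 'young'] (min_width=13, slack=1)
Line 9: ['violin', 'line'] (min_width=11, slack=3)
Total lines: 9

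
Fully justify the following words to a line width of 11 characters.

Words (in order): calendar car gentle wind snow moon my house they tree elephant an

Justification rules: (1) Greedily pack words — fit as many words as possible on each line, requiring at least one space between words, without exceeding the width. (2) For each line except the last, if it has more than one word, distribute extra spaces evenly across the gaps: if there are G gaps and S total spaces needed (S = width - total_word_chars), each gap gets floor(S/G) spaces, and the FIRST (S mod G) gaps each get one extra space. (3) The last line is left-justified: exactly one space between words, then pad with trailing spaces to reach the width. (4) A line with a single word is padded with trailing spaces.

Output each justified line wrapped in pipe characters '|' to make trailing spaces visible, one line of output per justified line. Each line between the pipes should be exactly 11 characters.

Answer: |calendar   |
|car  gentle|
|wind   snow|
|moon     my|
|house  they|
|tree       |
|elephant an|

Derivation:
Line 1: ['calendar'] (min_width=8, slack=3)
Line 2: ['car', 'gentle'] (min_width=10, slack=1)
Line 3: ['wind', 'snow'] (min_width=9, slack=2)
Line 4: ['moon', 'my'] (min_width=7, slack=4)
Line 5: ['house', 'they'] (min_width=10, slack=1)
Line 6: ['tree'] (min_width=4, slack=7)
Line 7: ['elephant', 'an'] (min_width=11, slack=0)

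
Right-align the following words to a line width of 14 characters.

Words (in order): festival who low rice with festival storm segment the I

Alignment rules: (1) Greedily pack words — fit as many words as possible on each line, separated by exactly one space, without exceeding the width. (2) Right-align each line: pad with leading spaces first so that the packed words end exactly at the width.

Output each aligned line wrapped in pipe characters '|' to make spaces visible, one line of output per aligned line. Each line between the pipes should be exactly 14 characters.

Line 1: ['festival', 'who'] (min_width=12, slack=2)
Line 2: ['low', 'rice', 'with'] (min_width=13, slack=1)
Line 3: ['festival', 'storm'] (min_width=14, slack=0)
Line 4: ['segment', 'the', 'I'] (min_width=13, slack=1)

Answer: |  festival who|
| low rice with|
|festival storm|
| segment the I|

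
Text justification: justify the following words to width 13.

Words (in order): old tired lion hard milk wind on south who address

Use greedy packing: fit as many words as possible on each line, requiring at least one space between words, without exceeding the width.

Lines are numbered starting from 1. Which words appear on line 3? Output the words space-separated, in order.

Answer: milk wind on

Derivation:
Line 1: ['old', 'tired'] (min_width=9, slack=4)
Line 2: ['lion', 'hard'] (min_width=9, slack=4)
Line 3: ['milk', 'wind', 'on'] (min_width=12, slack=1)
Line 4: ['south', 'who'] (min_width=9, slack=4)
Line 5: ['address'] (min_width=7, slack=6)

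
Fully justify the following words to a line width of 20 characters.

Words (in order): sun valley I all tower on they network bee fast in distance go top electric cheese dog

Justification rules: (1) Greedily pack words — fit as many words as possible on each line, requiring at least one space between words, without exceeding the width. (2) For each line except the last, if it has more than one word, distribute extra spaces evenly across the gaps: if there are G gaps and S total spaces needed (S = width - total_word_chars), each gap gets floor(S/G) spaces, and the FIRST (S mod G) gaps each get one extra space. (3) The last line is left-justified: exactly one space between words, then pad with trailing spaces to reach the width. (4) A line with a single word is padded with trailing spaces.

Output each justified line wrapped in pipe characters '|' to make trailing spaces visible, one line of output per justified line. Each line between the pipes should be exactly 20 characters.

Answer: |sun   valley  I  all|
|tower     on    they|
|network  bee fast in|
|distance    go   top|
|electric cheese dog |

Derivation:
Line 1: ['sun', 'valley', 'I', 'all'] (min_width=16, slack=4)
Line 2: ['tower', 'on', 'they'] (min_width=13, slack=7)
Line 3: ['network', 'bee', 'fast', 'in'] (min_width=19, slack=1)
Line 4: ['distance', 'go', 'top'] (min_width=15, slack=5)
Line 5: ['electric', 'cheese', 'dog'] (min_width=19, slack=1)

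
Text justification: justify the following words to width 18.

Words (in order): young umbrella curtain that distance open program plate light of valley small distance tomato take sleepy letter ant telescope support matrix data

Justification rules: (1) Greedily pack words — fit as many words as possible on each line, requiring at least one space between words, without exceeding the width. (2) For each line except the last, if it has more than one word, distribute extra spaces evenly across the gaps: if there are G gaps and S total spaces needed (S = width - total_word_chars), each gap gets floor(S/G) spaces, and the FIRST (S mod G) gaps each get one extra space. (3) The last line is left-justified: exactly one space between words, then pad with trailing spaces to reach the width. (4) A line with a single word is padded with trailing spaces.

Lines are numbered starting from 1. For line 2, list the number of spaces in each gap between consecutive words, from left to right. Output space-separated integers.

Line 1: ['young', 'umbrella'] (min_width=14, slack=4)
Line 2: ['curtain', 'that'] (min_width=12, slack=6)
Line 3: ['distance', 'open'] (min_width=13, slack=5)
Line 4: ['program', 'plate'] (min_width=13, slack=5)
Line 5: ['light', 'of', 'valley'] (min_width=15, slack=3)
Line 6: ['small', 'distance'] (min_width=14, slack=4)
Line 7: ['tomato', 'take', 'sleepy'] (min_width=18, slack=0)
Line 8: ['letter', 'ant'] (min_width=10, slack=8)
Line 9: ['telescope', 'support'] (min_width=17, slack=1)
Line 10: ['matrix', 'data'] (min_width=11, slack=7)

Answer: 7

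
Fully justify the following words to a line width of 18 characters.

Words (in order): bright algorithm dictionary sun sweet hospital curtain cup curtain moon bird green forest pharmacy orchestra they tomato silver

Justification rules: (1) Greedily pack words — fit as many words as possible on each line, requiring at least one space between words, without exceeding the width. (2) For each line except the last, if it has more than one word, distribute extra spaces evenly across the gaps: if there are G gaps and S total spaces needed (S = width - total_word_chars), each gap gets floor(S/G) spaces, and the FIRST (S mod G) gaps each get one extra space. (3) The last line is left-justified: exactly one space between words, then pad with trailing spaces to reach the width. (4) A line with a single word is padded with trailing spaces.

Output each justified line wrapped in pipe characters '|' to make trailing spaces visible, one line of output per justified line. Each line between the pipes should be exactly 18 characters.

Answer: |bright   algorithm|
|dictionary     sun|
|sweet     hospital|
|curtain        cup|
|curtain  moon bird|
|green       forest|
|pharmacy orchestra|
|they tomato silver|

Derivation:
Line 1: ['bright', 'algorithm'] (min_width=16, slack=2)
Line 2: ['dictionary', 'sun'] (min_width=14, slack=4)
Line 3: ['sweet', 'hospital'] (min_width=14, slack=4)
Line 4: ['curtain', 'cup'] (min_width=11, slack=7)
Line 5: ['curtain', 'moon', 'bird'] (min_width=17, slack=1)
Line 6: ['green', 'forest'] (min_width=12, slack=6)
Line 7: ['pharmacy', 'orchestra'] (min_width=18, slack=0)
Line 8: ['they', 'tomato', 'silver'] (min_width=18, slack=0)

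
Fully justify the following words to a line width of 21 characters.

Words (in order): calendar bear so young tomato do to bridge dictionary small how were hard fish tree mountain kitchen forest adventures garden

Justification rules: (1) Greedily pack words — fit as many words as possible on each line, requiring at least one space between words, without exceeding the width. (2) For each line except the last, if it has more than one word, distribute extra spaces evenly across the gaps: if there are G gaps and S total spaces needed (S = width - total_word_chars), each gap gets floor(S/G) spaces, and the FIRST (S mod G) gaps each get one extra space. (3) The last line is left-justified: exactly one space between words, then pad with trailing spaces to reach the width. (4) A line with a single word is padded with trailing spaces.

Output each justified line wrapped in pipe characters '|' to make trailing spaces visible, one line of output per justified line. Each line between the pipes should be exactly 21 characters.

Answer: |calendar    bear   so|
|young  tomato  do  to|
|bridge     dictionary|
|small  how  were hard|
|fish   tree  mountain|
|kitchen        forest|
|adventures garden    |

Derivation:
Line 1: ['calendar', 'bear', 'so'] (min_width=16, slack=5)
Line 2: ['young', 'tomato', 'do', 'to'] (min_width=18, slack=3)
Line 3: ['bridge', 'dictionary'] (min_width=17, slack=4)
Line 4: ['small', 'how', 'were', 'hard'] (min_width=19, slack=2)
Line 5: ['fish', 'tree', 'mountain'] (min_width=18, slack=3)
Line 6: ['kitchen', 'forest'] (min_width=14, slack=7)
Line 7: ['adventures', 'garden'] (min_width=17, slack=4)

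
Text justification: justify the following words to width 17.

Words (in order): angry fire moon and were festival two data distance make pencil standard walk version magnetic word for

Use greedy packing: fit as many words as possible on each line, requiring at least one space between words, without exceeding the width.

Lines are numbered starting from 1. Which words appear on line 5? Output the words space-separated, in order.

Answer: standard walk

Derivation:
Line 1: ['angry', 'fire', 'moon'] (min_width=15, slack=2)
Line 2: ['and', 'were', 'festival'] (min_width=17, slack=0)
Line 3: ['two', 'data', 'distance'] (min_width=17, slack=0)
Line 4: ['make', 'pencil'] (min_width=11, slack=6)
Line 5: ['standard', 'walk'] (min_width=13, slack=4)
Line 6: ['version', 'magnetic'] (min_width=16, slack=1)
Line 7: ['word', 'for'] (min_width=8, slack=9)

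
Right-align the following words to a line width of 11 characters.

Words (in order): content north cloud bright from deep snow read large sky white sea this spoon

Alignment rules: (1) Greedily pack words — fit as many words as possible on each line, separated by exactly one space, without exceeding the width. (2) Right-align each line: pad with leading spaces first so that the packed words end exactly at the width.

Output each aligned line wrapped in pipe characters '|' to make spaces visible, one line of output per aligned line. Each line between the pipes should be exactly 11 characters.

Line 1: ['content'] (min_width=7, slack=4)
Line 2: ['north', 'cloud'] (min_width=11, slack=0)
Line 3: ['bright', 'from'] (min_width=11, slack=0)
Line 4: ['deep', 'snow'] (min_width=9, slack=2)
Line 5: ['read', 'large'] (min_width=10, slack=1)
Line 6: ['sky', 'white'] (min_width=9, slack=2)
Line 7: ['sea', 'this'] (min_width=8, slack=3)
Line 8: ['spoon'] (min_width=5, slack=6)

Answer: |    content|
|north cloud|
|bright from|
|  deep snow|
| read large|
|  sky white|
|   sea this|
|      spoon|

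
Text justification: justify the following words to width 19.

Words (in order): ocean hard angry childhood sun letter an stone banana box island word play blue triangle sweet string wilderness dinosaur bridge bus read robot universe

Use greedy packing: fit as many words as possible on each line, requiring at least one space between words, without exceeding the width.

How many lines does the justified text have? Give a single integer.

Answer: 9

Derivation:
Line 1: ['ocean', 'hard', 'angry'] (min_width=16, slack=3)
Line 2: ['childhood', 'sun'] (min_width=13, slack=6)
Line 3: ['letter', 'an', 'stone'] (min_width=15, slack=4)
Line 4: ['banana', 'box', 'island'] (min_width=17, slack=2)
Line 5: ['word', 'play', 'blue'] (min_width=14, slack=5)
Line 6: ['triangle', 'sweet'] (min_width=14, slack=5)
Line 7: ['string', 'wilderness'] (min_width=17, slack=2)
Line 8: ['dinosaur', 'bridge', 'bus'] (min_width=19, slack=0)
Line 9: ['read', 'robot', 'universe'] (min_width=19, slack=0)
Total lines: 9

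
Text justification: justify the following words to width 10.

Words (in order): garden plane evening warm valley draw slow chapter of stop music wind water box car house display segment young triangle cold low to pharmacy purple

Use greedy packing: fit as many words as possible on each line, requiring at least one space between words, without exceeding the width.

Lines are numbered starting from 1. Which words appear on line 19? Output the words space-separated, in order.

Line 1: ['garden'] (min_width=6, slack=4)
Line 2: ['plane'] (min_width=5, slack=5)
Line 3: ['evening'] (min_width=7, slack=3)
Line 4: ['warm'] (min_width=4, slack=6)
Line 5: ['valley'] (min_width=6, slack=4)
Line 6: ['draw', 'slow'] (min_width=9, slack=1)
Line 7: ['chapter', 'of'] (min_width=10, slack=0)
Line 8: ['stop', 'music'] (min_width=10, slack=0)
Line 9: ['wind', 'water'] (min_width=10, slack=0)
Line 10: ['box', 'car'] (min_width=7, slack=3)
Line 11: ['house'] (min_width=5, slack=5)
Line 12: ['display'] (min_width=7, slack=3)
Line 13: ['segment'] (min_width=7, slack=3)
Line 14: ['young'] (min_width=5, slack=5)
Line 15: ['triangle'] (min_width=8, slack=2)
Line 16: ['cold', 'low'] (min_width=8, slack=2)
Line 17: ['to'] (min_width=2, slack=8)
Line 18: ['pharmacy'] (min_width=8, slack=2)
Line 19: ['purple'] (min_width=6, slack=4)

Answer: purple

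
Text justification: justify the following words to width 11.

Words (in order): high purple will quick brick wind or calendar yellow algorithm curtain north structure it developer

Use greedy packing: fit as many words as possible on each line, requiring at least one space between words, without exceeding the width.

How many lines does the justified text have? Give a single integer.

Line 1: ['high', 'purple'] (min_width=11, slack=0)
Line 2: ['will', 'quick'] (min_width=10, slack=1)
Line 3: ['brick', 'wind'] (min_width=10, slack=1)
Line 4: ['or', 'calendar'] (min_width=11, slack=0)
Line 5: ['yellow'] (min_width=6, slack=5)
Line 6: ['algorithm'] (min_width=9, slack=2)
Line 7: ['curtain'] (min_width=7, slack=4)
Line 8: ['north'] (min_width=5, slack=6)
Line 9: ['structure'] (min_width=9, slack=2)
Line 10: ['it'] (min_width=2, slack=9)
Line 11: ['developer'] (min_width=9, slack=2)
Total lines: 11

Answer: 11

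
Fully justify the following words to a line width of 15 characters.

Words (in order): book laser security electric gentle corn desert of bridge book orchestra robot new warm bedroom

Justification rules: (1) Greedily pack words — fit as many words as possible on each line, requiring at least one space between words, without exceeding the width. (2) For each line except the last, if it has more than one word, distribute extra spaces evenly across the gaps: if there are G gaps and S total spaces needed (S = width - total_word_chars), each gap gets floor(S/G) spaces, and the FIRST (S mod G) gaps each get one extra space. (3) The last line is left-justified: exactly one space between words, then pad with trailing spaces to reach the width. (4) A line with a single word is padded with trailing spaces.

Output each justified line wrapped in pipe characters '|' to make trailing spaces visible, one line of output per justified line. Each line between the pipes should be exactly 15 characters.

Line 1: ['book', 'laser'] (min_width=10, slack=5)
Line 2: ['security'] (min_width=8, slack=7)
Line 3: ['electric', 'gentle'] (min_width=15, slack=0)
Line 4: ['corn', 'desert', 'of'] (min_width=14, slack=1)
Line 5: ['bridge', 'book'] (min_width=11, slack=4)
Line 6: ['orchestra', 'robot'] (min_width=15, slack=0)
Line 7: ['new', 'warm'] (min_width=8, slack=7)
Line 8: ['bedroom'] (min_width=7, slack=8)

Answer: |book      laser|
|security       |
|electric gentle|
|corn  desert of|
|bridge     book|
|orchestra robot|
|new        warm|
|bedroom        |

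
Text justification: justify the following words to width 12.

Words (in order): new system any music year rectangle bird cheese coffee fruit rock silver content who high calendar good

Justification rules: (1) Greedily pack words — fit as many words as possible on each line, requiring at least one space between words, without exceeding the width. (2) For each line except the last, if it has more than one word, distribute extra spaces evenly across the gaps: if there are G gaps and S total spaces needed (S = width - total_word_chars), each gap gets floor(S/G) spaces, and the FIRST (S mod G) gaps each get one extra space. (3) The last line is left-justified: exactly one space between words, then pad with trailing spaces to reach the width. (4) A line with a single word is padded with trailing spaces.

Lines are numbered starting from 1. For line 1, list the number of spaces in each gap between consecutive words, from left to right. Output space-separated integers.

Answer: 3

Derivation:
Line 1: ['new', 'system'] (min_width=10, slack=2)
Line 2: ['any', 'music'] (min_width=9, slack=3)
Line 3: ['year'] (min_width=4, slack=8)
Line 4: ['rectangle'] (min_width=9, slack=3)
Line 5: ['bird', 'cheese'] (min_width=11, slack=1)
Line 6: ['coffee', 'fruit'] (min_width=12, slack=0)
Line 7: ['rock', 'silver'] (min_width=11, slack=1)
Line 8: ['content', 'who'] (min_width=11, slack=1)
Line 9: ['high'] (min_width=4, slack=8)
Line 10: ['calendar'] (min_width=8, slack=4)
Line 11: ['good'] (min_width=4, slack=8)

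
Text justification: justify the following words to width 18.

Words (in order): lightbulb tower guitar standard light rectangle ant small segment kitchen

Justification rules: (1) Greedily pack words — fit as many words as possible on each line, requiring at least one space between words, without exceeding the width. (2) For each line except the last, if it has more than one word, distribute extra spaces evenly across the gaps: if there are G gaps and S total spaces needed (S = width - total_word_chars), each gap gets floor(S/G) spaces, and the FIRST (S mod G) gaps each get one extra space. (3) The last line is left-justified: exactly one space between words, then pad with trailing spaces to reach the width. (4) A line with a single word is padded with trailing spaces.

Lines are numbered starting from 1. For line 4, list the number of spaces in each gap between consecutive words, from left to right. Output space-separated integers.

Answer: 2 1

Derivation:
Line 1: ['lightbulb', 'tower'] (min_width=15, slack=3)
Line 2: ['guitar', 'standard'] (min_width=15, slack=3)
Line 3: ['light', 'rectangle'] (min_width=15, slack=3)
Line 4: ['ant', 'small', 'segment'] (min_width=17, slack=1)
Line 5: ['kitchen'] (min_width=7, slack=11)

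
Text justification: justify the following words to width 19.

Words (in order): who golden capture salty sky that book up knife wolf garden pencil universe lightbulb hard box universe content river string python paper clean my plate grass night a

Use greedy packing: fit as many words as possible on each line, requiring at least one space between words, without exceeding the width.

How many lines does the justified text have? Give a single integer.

Line 1: ['who', 'golden', 'capture'] (min_width=18, slack=1)
Line 2: ['salty', 'sky', 'that', 'book'] (min_width=19, slack=0)
Line 3: ['up', 'knife', 'wolf'] (min_width=13, slack=6)
Line 4: ['garden', 'pencil'] (min_width=13, slack=6)
Line 5: ['universe', 'lightbulb'] (min_width=18, slack=1)
Line 6: ['hard', 'box', 'universe'] (min_width=17, slack=2)
Line 7: ['content', 'river'] (min_width=13, slack=6)
Line 8: ['string', 'python', 'paper'] (min_width=19, slack=0)
Line 9: ['clean', 'my', 'plate'] (min_width=14, slack=5)
Line 10: ['grass', 'night', 'a'] (min_width=13, slack=6)
Total lines: 10

Answer: 10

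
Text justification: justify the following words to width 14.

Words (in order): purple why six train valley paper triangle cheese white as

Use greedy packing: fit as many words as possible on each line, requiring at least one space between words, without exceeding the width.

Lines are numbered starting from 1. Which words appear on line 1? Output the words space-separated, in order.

Answer: purple why six

Derivation:
Line 1: ['purple', 'why', 'six'] (min_width=14, slack=0)
Line 2: ['train', 'valley'] (min_width=12, slack=2)
Line 3: ['paper', 'triangle'] (min_width=14, slack=0)
Line 4: ['cheese', 'white'] (min_width=12, slack=2)
Line 5: ['as'] (min_width=2, slack=12)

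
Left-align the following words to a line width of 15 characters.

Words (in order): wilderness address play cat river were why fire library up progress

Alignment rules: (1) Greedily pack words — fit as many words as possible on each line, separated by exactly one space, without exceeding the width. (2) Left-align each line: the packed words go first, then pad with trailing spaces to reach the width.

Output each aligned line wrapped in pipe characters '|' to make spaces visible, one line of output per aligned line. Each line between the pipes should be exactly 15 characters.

Answer: |wilderness     |
|address play   |
|cat river were |
|why fire       |
|library up     |
|progress       |

Derivation:
Line 1: ['wilderness'] (min_width=10, slack=5)
Line 2: ['address', 'play'] (min_width=12, slack=3)
Line 3: ['cat', 'river', 'were'] (min_width=14, slack=1)
Line 4: ['why', 'fire'] (min_width=8, slack=7)
Line 5: ['library', 'up'] (min_width=10, slack=5)
Line 6: ['progress'] (min_width=8, slack=7)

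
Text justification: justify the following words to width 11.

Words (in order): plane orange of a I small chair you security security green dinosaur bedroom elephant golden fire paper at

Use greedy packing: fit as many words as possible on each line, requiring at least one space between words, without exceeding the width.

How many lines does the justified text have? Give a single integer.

Answer: 12

Derivation:
Line 1: ['plane'] (min_width=5, slack=6)
Line 2: ['orange', 'of', 'a'] (min_width=11, slack=0)
Line 3: ['I', 'small'] (min_width=7, slack=4)
Line 4: ['chair', 'you'] (min_width=9, slack=2)
Line 5: ['security'] (min_width=8, slack=3)
Line 6: ['security'] (min_width=8, slack=3)
Line 7: ['green'] (min_width=5, slack=6)
Line 8: ['dinosaur'] (min_width=8, slack=3)
Line 9: ['bedroom'] (min_width=7, slack=4)
Line 10: ['elephant'] (min_width=8, slack=3)
Line 11: ['golden', 'fire'] (min_width=11, slack=0)
Line 12: ['paper', 'at'] (min_width=8, slack=3)
Total lines: 12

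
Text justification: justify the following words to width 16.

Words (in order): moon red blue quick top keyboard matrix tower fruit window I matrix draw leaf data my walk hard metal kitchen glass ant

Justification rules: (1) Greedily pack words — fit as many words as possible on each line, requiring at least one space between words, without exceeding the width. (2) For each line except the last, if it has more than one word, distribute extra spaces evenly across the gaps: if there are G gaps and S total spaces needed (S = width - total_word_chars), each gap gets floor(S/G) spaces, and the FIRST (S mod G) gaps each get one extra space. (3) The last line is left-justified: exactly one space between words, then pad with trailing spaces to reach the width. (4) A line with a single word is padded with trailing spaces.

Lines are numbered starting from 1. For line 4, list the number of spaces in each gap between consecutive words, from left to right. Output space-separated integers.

Line 1: ['moon', 'red', 'blue'] (min_width=13, slack=3)
Line 2: ['quick', 'top'] (min_width=9, slack=7)
Line 3: ['keyboard', 'matrix'] (min_width=15, slack=1)
Line 4: ['tower', 'fruit'] (min_width=11, slack=5)
Line 5: ['window', 'I', 'matrix'] (min_width=15, slack=1)
Line 6: ['draw', 'leaf', 'data'] (min_width=14, slack=2)
Line 7: ['my', 'walk', 'hard'] (min_width=12, slack=4)
Line 8: ['metal', 'kitchen'] (min_width=13, slack=3)
Line 9: ['glass', 'ant'] (min_width=9, slack=7)

Answer: 6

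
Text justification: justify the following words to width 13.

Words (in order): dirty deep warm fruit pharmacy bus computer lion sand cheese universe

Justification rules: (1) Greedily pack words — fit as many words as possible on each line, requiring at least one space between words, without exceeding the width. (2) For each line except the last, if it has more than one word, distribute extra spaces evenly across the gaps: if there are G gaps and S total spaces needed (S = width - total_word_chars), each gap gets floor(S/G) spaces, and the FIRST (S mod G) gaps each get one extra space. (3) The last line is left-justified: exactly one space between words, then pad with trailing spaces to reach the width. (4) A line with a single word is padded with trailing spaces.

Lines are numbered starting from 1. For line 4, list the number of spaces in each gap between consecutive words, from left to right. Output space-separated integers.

Line 1: ['dirty', 'deep'] (min_width=10, slack=3)
Line 2: ['warm', 'fruit'] (min_width=10, slack=3)
Line 3: ['pharmacy', 'bus'] (min_width=12, slack=1)
Line 4: ['computer', 'lion'] (min_width=13, slack=0)
Line 5: ['sand', 'cheese'] (min_width=11, slack=2)
Line 6: ['universe'] (min_width=8, slack=5)

Answer: 1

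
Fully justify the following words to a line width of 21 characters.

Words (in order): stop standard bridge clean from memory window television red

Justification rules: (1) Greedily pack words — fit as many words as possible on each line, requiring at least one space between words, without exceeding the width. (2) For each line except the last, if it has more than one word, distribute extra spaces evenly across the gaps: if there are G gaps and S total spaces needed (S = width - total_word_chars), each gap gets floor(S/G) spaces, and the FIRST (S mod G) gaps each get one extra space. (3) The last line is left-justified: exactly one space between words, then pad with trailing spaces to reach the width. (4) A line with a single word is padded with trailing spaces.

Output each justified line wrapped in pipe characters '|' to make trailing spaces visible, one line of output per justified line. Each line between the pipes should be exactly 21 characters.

Line 1: ['stop', 'standard', 'bridge'] (min_width=20, slack=1)
Line 2: ['clean', 'from', 'memory'] (min_width=17, slack=4)
Line 3: ['window', 'television', 'red'] (min_width=21, slack=0)

Answer: |stop  standard bridge|
|clean   from   memory|
|window television red|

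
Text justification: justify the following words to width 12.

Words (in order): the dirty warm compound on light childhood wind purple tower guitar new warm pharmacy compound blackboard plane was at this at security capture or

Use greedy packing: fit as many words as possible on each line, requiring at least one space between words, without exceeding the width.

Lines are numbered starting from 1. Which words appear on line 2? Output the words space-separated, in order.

Line 1: ['the', 'dirty'] (min_width=9, slack=3)
Line 2: ['warm'] (min_width=4, slack=8)
Line 3: ['compound', 'on'] (min_width=11, slack=1)
Line 4: ['light'] (min_width=5, slack=7)
Line 5: ['childhood'] (min_width=9, slack=3)
Line 6: ['wind', 'purple'] (min_width=11, slack=1)
Line 7: ['tower', 'guitar'] (min_width=12, slack=0)
Line 8: ['new', 'warm'] (min_width=8, slack=4)
Line 9: ['pharmacy'] (min_width=8, slack=4)
Line 10: ['compound'] (min_width=8, slack=4)
Line 11: ['blackboard'] (min_width=10, slack=2)
Line 12: ['plane', 'was', 'at'] (min_width=12, slack=0)
Line 13: ['this', 'at'] (min_width=7, slack=5)
Line 14: ['security'] (min_width=8, slack=4)
Line 15: ['capture', 'or'] (min_width=10, slack=2)

Answer: warm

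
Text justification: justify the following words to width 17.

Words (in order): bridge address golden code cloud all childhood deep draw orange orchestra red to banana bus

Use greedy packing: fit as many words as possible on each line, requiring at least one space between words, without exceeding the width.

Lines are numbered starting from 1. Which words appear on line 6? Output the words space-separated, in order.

Answer: banana bus

Derivation:
Line 1: ['bridge', 'address'] (min_width=14, slack=3)
Line 2: ['golden', 'code', 'cloud'] (min_width=17, slack=0)
Line 3: ['all', 'childhood'] (min_width=13, slack=4)
Line 4: ['deep', 'draw', 'orange'] (min_width=16, slack=1)
Line 5: ['orchestra', 'red', 'to'] (min_width=16, slack=1)
Line 6: ['banana', 'bus'] (min_width=10, slack=7)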